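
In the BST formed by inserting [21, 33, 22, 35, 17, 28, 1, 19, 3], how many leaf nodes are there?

Tree built from: [21, 33, 22, 35, 17, 28, 1, 19, 3]
Tree (level-order array): [21, 17, 33, 1, 19, 22, 35, None, 3, None, None, None, 28]
Rule: A leaf has 0 children.
Per-node child counts:
  node 21: 2 child(ren)
  node 17: 2 child(ren)
  node 1: 1 child(ren)
  node 3: 0 child(ren)
  node 19: 0 child(ren)
  node 33: 2 child(ren)
  node 22: 1 child(ren)
  node 28: 0 child(ren)
  node 35: 0 child(ren)
Matching nodes: [3, 19, 28, 35]
Count of leaf nodes: 4


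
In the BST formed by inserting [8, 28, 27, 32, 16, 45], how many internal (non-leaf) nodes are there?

Tree built from: [8, 28, 27, 32, 16, 45]
Tree (level-order array): [8, None, 28, 27, 32, 16, None, None, 45]
Rule: An internal node has at least one child.
Per-node child counts:
  node 8: 1 child(ren)
  node 28: 2 child(ren)
  node 27: 1 child(ren)
  node 16: 0 child(ren)
  node 32: 1 child(ren)
  node 45: 0 child(ren)
Matching nodes: [8, 28, 27, 32]
Count of internal (non-leaf) nodes: 4


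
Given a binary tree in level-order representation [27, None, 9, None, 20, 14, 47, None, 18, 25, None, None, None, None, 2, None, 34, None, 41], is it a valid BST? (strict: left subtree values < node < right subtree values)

Level-order array: [27, None, 9, None, 20, 14, 47, None, 18, 25, None, None, None, None, 2, None, 34, None, 41]
Validate using subtree bounds (lo, hi): at each node, require lo < value < hi,
then recurse left with hi=value and right with lo=value.
Preorder trace (stopping at first violation):
  at node 27 with bounds (-inf, +inf): OK
  at node 9 with bounds (27, +inf): VIOLATION
Node 9 violates its bound: not (27 < 9 < +inf).
Result: Not a valid BST


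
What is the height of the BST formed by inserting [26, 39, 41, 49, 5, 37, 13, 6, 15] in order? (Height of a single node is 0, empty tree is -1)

Insertion order: [26, 39, 41, 49, 5, 37, 13, 6, 15]
Tree (level-order array): [26, 5, 39, None, 13, 37, 41, 6, 15, None, None, None, 49]
Compute height bottom-up (empty subtree = -1):
  height(6) = 1 + max(-1, -1) = 0
  height(15) = 1 + max(-1, -1) = 0
  height(13) = 1 + max(0, 0) = 1
  height(5) = 1 + max(-1, 1) = 2
  height(37) = 1 + max(-1, -1) = 0
  height(49) = 1 + max(-1, -1) = 0
  height(41) = 1 + max(-1, 0) = 1
  height(39) = 1 + max(0, 1) = 2
  height(26) = 1 + max(2, 2) = 3
Height = 3


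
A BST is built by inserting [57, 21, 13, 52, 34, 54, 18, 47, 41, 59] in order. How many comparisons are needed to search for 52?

Search path for 52: 57 -> 21 -> 52
Found: True
Comparisons: 3


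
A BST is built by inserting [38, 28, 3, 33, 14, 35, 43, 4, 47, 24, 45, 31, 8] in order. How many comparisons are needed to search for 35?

Search path for 35: 38 -> 28 -> 33 -> 35
Found: True
Comparisons: 4


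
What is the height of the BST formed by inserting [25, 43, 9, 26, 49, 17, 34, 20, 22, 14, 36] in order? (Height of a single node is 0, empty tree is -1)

Insertion order: [25, 43, 9, 26, 49, 17, 34, 20, 22, 14, 36]
Tree (level-order array): [25, 9, 43, None, 17, 26, 49, 14, 20, None, 34, None, None, None, None, None, 22, None, 36]
Compute height bottom-up (empty subtree = -1):
  height(14) = 1 + max(-1, -1) = 0
  height(22) = 1 + max(-1, -1) = 0
  height(20) = 1 + max(-1, 0) = 1
  height(17) = 1 + max(0, 1) = 2
  height(9) = 1 + max(-1, 2) = 3
  height(36) = 1 + max(-1, -1) = 0
  height(34) = 1 + max(-1, 0) = 1
  height(26) = 1 + max(-1, 1) = 2
  height(49) = 1 + max(-1, -1) = 0
  height(43) = 1 + max(2, 0) = 3
  height(25) = 1 + max(3, 3) = 4
Height = 4


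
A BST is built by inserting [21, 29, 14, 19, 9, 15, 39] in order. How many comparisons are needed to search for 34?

Search path for 34: 21 -> 29 -> 39
Found: False
Comparisons: 3


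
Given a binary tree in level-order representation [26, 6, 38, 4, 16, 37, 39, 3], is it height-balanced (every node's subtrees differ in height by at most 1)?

Tree (level-order array): [26, 6, 38, 4, 16, 37, 39, 3]
Definition: a tree is height-balanced if, at every node, |h(left) - h(right)| <= 1 (empty subtree has height -1).
Bottom-up per-node check:
  node 3: h_left=-1, h_right=-1, diff=0 [OK], height=0
  node 4: h_left=0, h_right=-1, diff=1 [OK], height=1
  node 16: h_left=-1, h_right=-1, diff=0 [OK], height=0
  node 6: h_left=1, h_right=0, diff=1 [OK], height=2
  node 37: h_left=-1, h_right=-1, diff=0 [OK], height=0
  node 39: h_left=-1, h_right=-1, diff=0 [OK], height=0
  node 38: h_left=0, h_right=0, diff=0 [OK], height=1
  node 26: h_left=2, h_right=1, diff=1 [OK], height=3
All nodes satisfy the balance condition.
Result: Balanced


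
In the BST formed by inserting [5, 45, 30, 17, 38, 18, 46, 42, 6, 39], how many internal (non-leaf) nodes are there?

Tree built from: [5, 45, 30, 17, 38, 18, 46, 42, 6, 39]
Tree (level-order array): [5, None, 45, 30, 46, 17, 38, None, None, 6, 18, None, 42, None, None, None, None, 39]
Rule: An internal node has at least one child.
Per-node child counts:
  node 5: 1 child(ren)
  node 45: 2 child(ren)
  node 30: 2 child(ren)
  node 17: 2 child(ren)
  node 6: 0 child(ren)
  node 18: 0 child(ren)
  node 38: 1 child(ren)
  node 42: 1 child(ren)
  node 39: 0 child(ren)
  node 46: 0 child(ren)
Matching nodes: [5, 45, 30, 17, 38, 42]
Count of internal (non-leaf) nodes: 6


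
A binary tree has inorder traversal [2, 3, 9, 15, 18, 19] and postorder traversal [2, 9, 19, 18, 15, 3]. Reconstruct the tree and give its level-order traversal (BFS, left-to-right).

Inorder:   [2, 3, 9, 15, 18, 19]
Postorder: [2, 9, 19, 18, 15, 3]
Algorithm: postorder visits root last, so walk postorder right-to-left;
each value is the root of the current inorder slice — split it at that
value, recurse on the right subtree first, then the left.
Recursive splits:
  root=3; inorder splits into left=[2], right=[9, 15, 18, 19]
  root=15; inorder splits into left=[9], right=[18, 19]
  root=18; inorder splits into left=[], right=[19]
  root=19; inorder splits into left=[], right=[]
  root=9; inorder splits into left=[], right=[]
  root=2; inorder splits into left=[], right=[]
Reconstructed level-order: [3, 2, 15, 9, 18, 19]


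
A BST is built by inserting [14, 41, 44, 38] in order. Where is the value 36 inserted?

Starting tree (level order): [14, None, 41, 38, 44]
Insertion path: 14 -> 41 -> 38
Result: insert 36 as left child of 38
Final tree (level order): [14, None, 41, 38, 44, 36]


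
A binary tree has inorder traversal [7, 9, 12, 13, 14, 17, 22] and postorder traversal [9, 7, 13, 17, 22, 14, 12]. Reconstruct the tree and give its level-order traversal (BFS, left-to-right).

Inorder:   [7, 9, 12, 13, 14, 17, 22]
Postorder: [9, 7, 13, 17, 22, 14, 12]
Algorithm: postorder visits root last, so walk postorder right-to-left;
each value is the root of the current inorder slice — split it at that
value, recurse on the right subtree first, then the left.
Recursive splits:
  root=12; inorder splits into left=[7, 9], right=[13, 14, 17, 22]
  root=14; inorder splits into left=[13], right=[17, 22]
  root=22; inorder splits into left=[17], right=[]
  root=17; inorder splits into left=[], right=[]
  root=13; inorder splits into left=[], right=[]
  root=7; inorder splits into left=[], right=[9]
  root=9; inorder splits into left=[], right=[]
Reconstructed level-order: [12, 7, 14, 9, 13, 22, 17]


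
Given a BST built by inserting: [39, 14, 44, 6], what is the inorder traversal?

Tree insertion order: [39, 14, 44, 6]
Tree (level-order array): [39, 14, 44, 6]
Inorder traversal: [6, 14, 39, 44]


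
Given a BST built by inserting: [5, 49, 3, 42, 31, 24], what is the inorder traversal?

Tree insertion order: [5, 49, 3, 42, 31, 24]
Tree (level-order array): [5, 3, 49, None, None, 42, None, 31, None, 24]
Inorder traversal: [3, 5, 24, 31, 42, 49]


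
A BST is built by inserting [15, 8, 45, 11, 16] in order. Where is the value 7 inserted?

Starting tree (level order): [15, 8, 45, None, 11, 16]
Insertion path: 15 -> 8
Result: insert 7 as left child of 8
Final tree (level order): [15, 8, 45, 7, 11, 16]


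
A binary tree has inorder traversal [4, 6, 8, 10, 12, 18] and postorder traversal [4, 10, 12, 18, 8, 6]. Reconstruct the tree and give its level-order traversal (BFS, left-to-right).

Inorder:   [4, 6, 8, 10, 12, 18]
Postorder: [4, 10, 12, 18, 8, 6]
Algorithm: postorder visits root last, so walk postorder right-to-left;
each value is the root of the current inorder slice — split it at that
value, recurse on the right subtree first, then the left.
Recursive splits:
  root=6; inorder splits into left=[4], right=[8, 10, 12, 18]
  root=8; inorder splits into left=[], right=[10, 12, 18]
  root=18; inorder splits into left=[10, 12], right=[]
  root=12; inorder splits into left=[10], right=[]
  root=10; inorder splits into left=[], right=[]
  root=4; inorder splits into left=[], right=[]
Reconstructed level-order: [6, 4, 8, 18, 12, 10]


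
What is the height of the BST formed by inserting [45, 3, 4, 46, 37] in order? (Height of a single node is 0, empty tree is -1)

Insertion order: [45, 3, 4, 46, 37]
Tree (level-order array): [45, 3, 46, None, 4, None, None, None, 37]
Compute height bottom-up (empty subtree = -1):
  height(37) = 1 + max(-1, -1) = 0
  height(4) = 1 + max(-1, 0) = 1
  height(3) = 1 + max(-1, 1) = 2
  height(46) = 1 + max(-1, -1) = 0
  height(45) = 1 + max(2, 0) = 3
Height = 3


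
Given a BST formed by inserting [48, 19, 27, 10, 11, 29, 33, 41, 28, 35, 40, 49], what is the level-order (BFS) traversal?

Tree insertion order: [48, 19, 27, 10, 11, 29, 33, 41, 28, 35, 40, 49]
Tree (level-order array): [48, 19, 49, 10, 27, None, None, None, 11, None, 29, None, None, 28, 33, None, None, None, 41, 35, None, None, 40]
BFS from the root, enqueuing left then right child of each popped node:
  queue [48] -> pop 48, enqueue [19, 49], visited so far: [48]
  queue [19, 49] -> pop 19, enqueue [10, 27], visited so far: [48, 19]
  queue [49, 10, 27] -> pop 49, enqueue [none], visited so far: [48, 19, 49]
  queue [10, 27] -> pop 10, enqueue [11], visited so far: [48, 19, 49, 10]
  queue [27, 11] -> pop 27, enqueue [29], visited so far: [48, 19, 49, 10, 27]
  queue [11, 29] -> pop 11, enqueue [none], visited so far: [48, 19, 49, 10, 27, 11]
  queue [29] -> pop 29, enqueue [28, 33], visited so far: [48, 19, 49, 10, 27, 11, 29]
  queue [28, 33] -> pop 28, enqueue [none], visited so far: [48, 19, 49, 10, 27, 11, 29, 28]
  queue [33] -> pop 33, enqueue [41], visited so far: [48, 19, 49, 10, 27, 11, 29, 28, 33]
  queue [41] -> pop 41, enqueue [35], visited so far: [48, 19, 49, 10, 27, 11, 29, 28, 33, 41]
  queue [35] -> pop 35, enqueue [40], visited so far: [48, 19, 49, 10, 27, 11, 29, 28, 33, 41, 35]
  queue [40] -> pop 40, enqueue [none], visited so far: [48, 19, 49, 10, 27, 11, 29, 28, 33, 41, 35, 40]
Result: [48, 19, 49, 10, 27, 11, 29, 28, 33, 41, 35, 40]


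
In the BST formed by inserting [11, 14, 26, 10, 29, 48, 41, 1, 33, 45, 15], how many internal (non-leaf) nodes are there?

Tree built from: [11, 14, 26, 10, 29, 48, 41, 1, 33, 45, 15]
Tree (level-order array): [11, 10, 14, 1, None, None, 26, None, None, 15, 29, None, None, None, 48, 41, None, 33, 45]
Rule: An internal node has at least one child.
Per-node child counts:
  node 11: 2 child(ren)
  node 10: 1 child(ren)
  node 1: 0 child(ren)
  node 14: 1 child(ren)
  node 26: 2 child(ren)
  node 15: 0 child(ren)
  node 29: 1 child(ren)
  node 48: 1 child(ren)
  node 41: 2 child(ren)
  node 33: 0 child(ren)
  node 45: 0 child(ren)
Matching nodes: [11, 10, 14, 26, 29, 48, 41]
Count of internal (non-leaf) nodes: 7


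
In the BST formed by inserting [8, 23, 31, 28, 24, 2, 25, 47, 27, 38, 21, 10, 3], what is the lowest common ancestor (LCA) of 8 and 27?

Tree insertion order: [8, 23, 31, 28, 24, 2, 25, 47, 27, 38, 21, 10, 3]
Tree (level-order array): [8, 2, 23, None, 3, 21, 31, None, None, 10, None, 28, 47, None, None, 24, None, 38, None, None, 25, None, None, None, 27]
In a BST, the LCA of p=8, q=27 is the first node v on the
root-to-leaf path with p <= v <= q (go left if both < v, right if both > v).
Walk from root:
  at 8: 8 <= 8 <= 27, this is the LCA
LCA = 8


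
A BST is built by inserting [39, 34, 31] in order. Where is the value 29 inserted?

Starting tree (level order): [39, 34, None, 31]
Insertion path: 39 -> 34 -> 31
Result: insert 29 as left child of 31
Final tree (level order): [39, 34, None, 31, None, 29]


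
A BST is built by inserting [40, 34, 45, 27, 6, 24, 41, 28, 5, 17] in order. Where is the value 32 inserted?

Starting tree (level order): [40, 34, 45, 27, None, 41, None, 6, 28, None, None, 5, 24, None, None, None, None, 17]
Insertion path: 40 -> 34 -> 27 -> 28
Result: insert 32 as right child of 28
Final tree (level order): [40, 34, 45, 27, None, 41, None, 6, 28, None, None, 5, 24, None, 32, None, None, 17]


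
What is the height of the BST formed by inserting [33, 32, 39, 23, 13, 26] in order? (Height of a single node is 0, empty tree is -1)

Insertion order: [33, 32, 39, 23, 13, 26]
Tree (level-order array): [33, 32, 39, 23, None, None, None, 13, 26]
Compute height bottom-up (empty subtree = -1):
  height(13) = 1 + max(-1, -1) = 0
  height(26) = 1 + max(-1, -1) = 0
  height(23) = 1 + max(0, 0) = 1
  height(32) = 1 + max(1, -1) = 2
  height(39) = 1 + max(-1, -1) = 0
  height(33) = 1 + max(2, 0) = 3
Height = 3


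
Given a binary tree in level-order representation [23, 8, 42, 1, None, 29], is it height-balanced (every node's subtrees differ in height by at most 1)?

Tree (level-order array): [23, 8, 42, 1, None, 29]
Definition: a tree is height-balanced if, at every node, |h(left) - h(right)| <= 1 (empty subtree has height -1).
Bottom-up per-node check:
  node 1: h_left=-1, h_right=-1, diff=0 [OK], height=0
  node 8: h_left=0, h_right=-1, diff=1 [OK], height=1
  node 29: h_left=-1, h_right=-1, diff=0 [OK], height=0
  node 42: h_left=0, h_right=-1, diff=1 [OK], height=1
  node 23: h_left=1, h_right=1, diff=0 [OK], height=2
All nodes satisfy the balance condition.
Result: Balanced


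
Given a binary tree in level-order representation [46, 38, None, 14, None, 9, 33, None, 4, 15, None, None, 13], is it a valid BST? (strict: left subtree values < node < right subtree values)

Level-order array: [46, 38, None, 14, None, 9, 33, None, 4, 15, None, None, 13]
Validate using subtree bounds (lo, hi): at each node, require lo < value < hi,
then recurse left with hi=value and right with lo=value.
Preorder trace (stopping at first violation):
  at node 46 with bounds (-inf, +inf): OK
  at node 38 with bounds (-inf, 46): OK
  at node 14 with bounds (-inf, 38): OK
  at node 9 with bounds (-inf, 14): OK
  at node 4 with bounds (9, 14): VIOLATION
Node 4 violates its bound: not (9 < 4 < 14).
Result: Not a valid BST


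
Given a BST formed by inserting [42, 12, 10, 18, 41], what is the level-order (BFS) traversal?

Tree insertion order: [42, 12, 10, 18, 41]
Tree (level-order array): [42, 12, None, 10, 18, None, None, None, 41]
BFS from the root, enqueuing left then right child of each popped node:
  queue [42] -> pop 42, enqueue [12], visited so far: [42]
  queue [12] -> pop 12, enqueue [10, 18], visited so far: [42, 12]
  queue [10, 18] -> pop 10, enqueue [none], visited so far: [42, 12, 10]
  queue [18] -> pop 18, enqueue [41], visited so far: [42, 12, 10, 18]
  queue [41] -> pop 41, enqueue [none], visited so far: [42, 12, 10, 18, 41]
Result: [42, 12, 10, 18, 41]


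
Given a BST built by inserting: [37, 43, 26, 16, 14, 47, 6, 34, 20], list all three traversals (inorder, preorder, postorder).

Tree insertion order: [37, 43, 26, 16, 14, 47, 6, 34, 20]
Tree (level-order array): [37, 26, 43, 16, 34, None, 47, 14, 20, None, None, None, None, 6]
Inorder (L, root, R): [6, 14, 16, 20, 26, 34, 37, 43, 47]
Preorder (root, L, R): [37, 26, 16, 14, 6, 20, 34, 43, 47]
Postorder (L, R, root): [6, 14, 20, 16, 34, 26, 47, 43, 37]


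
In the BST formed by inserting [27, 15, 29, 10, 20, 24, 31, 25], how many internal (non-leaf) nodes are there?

Tree built from: [27, 15, 29, 10, 20, 24, 31, 25]
Tree (level-order array): [27, 15, 29, 10, 20, None, 31, None, None, None, 24, None, None, None, 25]
Rule: An internal node has at least one child.
Per-node child counts:
  node 27: 2 child(ren)
  node 15: 2 child(ren)
  node 10: 0 child(ren)
  node 20: 1 child(ren)
  node 24: 1 child(ren)
  node 25: 0 child(ren)
  node 29: 1 child(ren)
  node 31: 0 child(ren)
Matching nodes: [27, 15, 20, 24, 29]
Count of internal (non-leaf) nodes: 5


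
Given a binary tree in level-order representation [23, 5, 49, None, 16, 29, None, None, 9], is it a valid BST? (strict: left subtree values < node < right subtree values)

Level-order array: [23, 5, 49, None, 16, 29, None, None, 9]
Validate using subtree bounds (lo, hi): at each node, require lo < value < hi,
then recurse left with hi=value and right with lo=value.
Preorder trace (stopping at first violation):
  at node 23 with bounds (-inf, +inf): OK
  at node 5 with bounds (-inf, 23): OK
  at node 16 with bounds (5, 23): OK
  at node 9 with bounds (16, 23): VIOLATION
Node 9 violates its bound: not (16 < 9 < 23).
Result: Not a valid BST


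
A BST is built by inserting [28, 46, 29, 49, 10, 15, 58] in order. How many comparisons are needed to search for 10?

Search path for 10: 28 -> 10
Found: True
Comparisons: 2


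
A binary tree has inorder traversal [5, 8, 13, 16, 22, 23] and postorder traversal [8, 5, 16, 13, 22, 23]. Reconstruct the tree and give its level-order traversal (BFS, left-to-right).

Inorder:   [5, 8, 13, 16, 22, 23]
Postorder: [8, 5, 16, 13, 22, 23]
Algorithm: postorder visits root last, so walk postorder right-to-left;
each value is the root of the current inorder slice — split it at that
value, recurse on the right subtree first, then the left.
Recursive splits:
  root=23; inorder splits into left=[5, 8, 13, 16, 22], right=[]
  root=22; inorder splits into left=[5, 8, 13, 16], right=[]
  root=13; inorder splits into left=[5, 8], right=[16]
  root=16; inorder splits into left=[], right=[]
  root=5; inorder splits into left=[], right=[8]
  root=8; inorder splits into left=[], right=[]
Reconstructed level-order: [23, 22, 13, 5, 16, 8]


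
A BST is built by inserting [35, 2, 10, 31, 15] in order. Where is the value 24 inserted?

Starting tree (level order): [35, 2, None, None, 10, None, 31, 15]
Insertion path: 35 -> 2 -> 10 -> 31 -> 15
Result: insert 24 as right child of 15
Final tree (level order): [35, 2, None, None, 10, None, 31, 15, None, None, 24]


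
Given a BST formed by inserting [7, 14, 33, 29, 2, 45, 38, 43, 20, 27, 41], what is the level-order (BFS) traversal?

Tree insertion order: [7, 14, 33, 29, 2, 45, 38, 43, 20, 27, 41]
Tree (level-order array): [7, 2, 14, None, None, None, 33, 29, 45, 20, None, 38, None, None, 27, None, 43, None, None, 41]
BFS from the root, enqueuing left then right child of each popped node:
  queue [7] -> pop 7, enqueue [2, 14], visited so far: [7]
  queue [2, 14] -> pop 2, enqueue [none], visited so far: [7, 2]
  queue [14] -> pop 14, enqueue [33], visited so far: [7, 2, 14]
  queue [33] -> pop 33, enqueue [29, 45], visited so far: [7, 2, 14, 33]
  queue [29, 45] -> pop 29, enqueue [20], visited so far: [7, 2, 14, 33, 29]
  queue [45, 20] -> pop 45, enqueue [38], visited so far: [7, 2, 14, 33, 29, 45]
  queue [20, 38] -> pop 20, enqueue [27], visited so far: [7, 2, 14, 33, 29, 45, 20]
  queue [38, 27] -> pop 38, enqueue [43], visited so far: [7, 2, 14, 33, 29, 45, 20, 38]
  queue [27, 43] -> pop 27, enqueue [none], visited so far: [7, 2, 14, 33, 29, 45, 20, 38, 27]
  queue [43] -> pop 43, enqueue [41], visited so far: [7, 2, 14, 33, 29, 45, 20, 38, 27, 43]
  queue [41] -> pop 41, enqueue [none], visited so far: [7, 2, 14, 33, 29, 45, 20, 38, 27, 43, 41]
Result: [7, 2, 14, 33, 29, 45, 20, 38, 27, 43, 41]


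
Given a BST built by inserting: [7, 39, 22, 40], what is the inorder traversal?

Tree insertion order: [7, 39, 22, 40]
Tree (level-order array): [7, None, 39, 22, 40]
Inorder traversal: [7, 22, 39, 40]


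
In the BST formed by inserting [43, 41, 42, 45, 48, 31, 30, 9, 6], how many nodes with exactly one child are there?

Tree built from: [43, 41, 42, 45, 48, 31, 30, 9, 6]
Tree (level-order array): [43, 41, 45, 31, 42, None, 48, 30, None, None, None, None, None, 9, None, 6]
Rule: These are nodes with exactly 1 non-null child.
Per-node child counts:
  node 43: 2 child(ren)
  node 41: 2 child(ren)
  node 31: 1 child(ren)
  node 30: 1 child(ren)
  node 9: 1 child(ren)
  node 6: 0 child(ren)
  node 42: 0 child(ren)
  node 45: 1 child(ren)
  node 48: 0 child(ren)
Matching nodes: [31, 30, 9, 45]
Count of nodes with exactly one child: 4


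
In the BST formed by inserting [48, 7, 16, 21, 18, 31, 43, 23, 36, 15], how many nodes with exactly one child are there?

Tree built from: [48, 7, 16, 21, 18, 31, 43, 23, 36, 15]
Tree (level-order array): [48, 7, None, None, 16, 15, 21, None, None, 18, 31, None, None, 23, 43, None, None, 36]
Rule: These are nodes with exactly 1 non-null child.
Per-node child counts:
  node 48: 1 child(ren)
  node 7: 1 child(ren)
  node 16: 2 child(ren)
  node 15: 0 child(ren)
  node 21: 2 child(ren)
  node 18: 0 child(ren)
  node 31: 2 child(ren)
  node 23: 0 child(ren)
  node 43: 1 child(ren)
  node 36: 0 child(ren)
Matching nodes: [48, 7, 43]
Count of nodes with exactly one child: 3


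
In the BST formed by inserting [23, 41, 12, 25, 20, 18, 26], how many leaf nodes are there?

Tree built from: [23, 41, 12, 25, 20, 18, 26]
Tree (level-order array): [23, 12, 41, None, 20, 25, None, 18, None, None, 26]
Rule: A leaf has 0 children.
Per-node child counts:
  node 23: 2 child(ren)
  node 12: 1 child(ren)
  node 20: 1 child(ren)
  node 18: 0 child(ren)
  node 41: 1 child(ren)
  node 25: 1 child(ren)
  node 26: 0 child(ren)
Matching nodes: [18, 26]
Count of leaf nodes: 2


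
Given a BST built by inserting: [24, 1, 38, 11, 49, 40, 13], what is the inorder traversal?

Tree insertion order: [24, 1, 38, 11, 49, 40, 13]
Tree (level-order array): [24, 1, 38, None, 11, None, 49, None, 13, 40]
Inorder traversal: [1, 11, 13, 24, 38, 40, 49]


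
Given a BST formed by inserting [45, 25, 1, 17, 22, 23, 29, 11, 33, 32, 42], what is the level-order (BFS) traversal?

Tree insertion order: [45, 25, 1, 17, 22, 23, 29, 11, 33, 32, 42]
Tree (level-order array): [45, 25, None, 1, 29, None, 17, None, 33, 11, 22, 32, 42, None, None, None, 23]
BFS from the root, enqueuing left then right child of each popped node:
  queue [45] -> pop 45, enqueue [25], visited so far: [45]
  queue [25] -> pop 25, enqueue [1, 29], visited so far: [45, 25]
  queue [1, 29] -> pop 1, enqueue [17], visited so far: [45, 25, 1]
  queue [29, 17] -> pop 29, enqueue [33], visited so far: [45, 25, 1, 29]
  queue [17, 33] -> pop 17, enqueue [11, 22], visited so far: [45, 25, 1, 29, 17]
  queue [33, 11, 22] -> pop 33, enqueue [32, 42], visited so far: [45, 25, 1, 29, 17, 33]
  queue [11, 22, 32, 42] -> pop 11, enqueue [none], visited so far: [45, 25, 1, 29, 17, 33, 11]
  queue [22, 32, 42] -> pop 22, enqueue [23], visited so far: [45, 25, 1, 29, 17, 33, 11, 22]
  queue [32, 42, 23] -> pop 32, enqueue [none], visited so far: [45, 25, 1, 29, 17, 33, 11, 22, 32]
  queue [42, 23] -> pop 42, enqueue [none], visited so far: [45, 25, 1, 29, 17, 33, 11, 22, 32, 42]
  queue [23] -> pop 23, enqueue [none], visited so far: [45, 25, 1, 29, 17, 33, 11, 22, 32, 42, 23]
Result: [45, 25, 1, 29, 17, 33, 11, 22, 32, 42, 23]


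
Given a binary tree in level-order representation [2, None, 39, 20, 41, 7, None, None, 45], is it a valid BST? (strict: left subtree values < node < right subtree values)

Level-order array: [2, None, 39, 20, 41, 7, None, None, 45]
Validate using subtree bounds (lo, hi): at each node, require lo < value < hi,
then recurse left with hi=value and right with lo=value.
Preorder trace (stopping at first violation):
  at node 2 with bounds (-inf, +inf): OK
  at node 39 with bounds (2, +inf): OK
  at node 20 with bounds (2, 39): OK
  at node 7 with bounds (2, 20): OK
  at node 41 with bounds (39, +inf): OK
  at node 45 with bounds (41, +inf): OK
No violation found at any node.
Result: Valid BST


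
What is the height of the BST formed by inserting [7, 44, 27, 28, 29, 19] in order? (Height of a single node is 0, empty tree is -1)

Insertion order: [7, 44, 27, 28, 29, 19]
Tree (level-order array): [7, None, 44, 27, None, 19, 28, None, None, None, 29]
Compute height bottom-up (empty subtree = -1):
  height(19) = 1 + max(-1, -1) = 0
  height(29) = 1 + max(-1, -1) = 0
  height(28) = 1 + max(-1, 0) = 1
  height(27) = 1 + max(0, 1) = 2
  height(44) = 1 + max(2, -1) = 3
  height(7) = 1 + max(-1, 3) = 4
Height = 4


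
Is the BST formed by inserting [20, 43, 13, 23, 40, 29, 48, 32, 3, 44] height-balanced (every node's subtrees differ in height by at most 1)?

Tree (level-order array): [20, 13, 43, 3, None, 23, 48, None, None, None, 40, 44, None, 29, None, None, None, None, 32]
Definition: a tree is height-balanced if, at every node, |h(left) - h(right)| <= 1 (empty subtree has height -1).
Bottom-up per-node check:
  node 3: h_left=-1, h_right=-1, diff=0 [OK], height=0
  node 13: h_left=0, h_right=-1, diff=1 [OK], height=1
  node 32: h_left=-1, h_right=-1, diff=0 [OK], height=0
  node 29: h_left=-1, h_right=0, diff=1 [OK], height=1
  node 40: h_left=1, h_right=-1, diff=2 [FAIL (|1--1|=2 > 1)], height=2
  node 23: h_left=-1, h_right=2, diff=3 [FAIL (|-1-2|=3 > 1)], height=3
  node 44: h_left=-1, h_right=-1, diff=0 [OK], height=0
  node 48: h_left=0, h_right=-1, diff=1 [OK], height=1
  node 43: h_left=3, h_right=1, diff=2 [FAIL (|3-1|=2 > 1)], height=4
  node 20: h_left=1, h_right=4, diff=3 [FAIL (|1-4|=3 > 1)], height=5
Node 40 violates the condition: |1 - -1| = 2 > 1.
Result: Not balanced


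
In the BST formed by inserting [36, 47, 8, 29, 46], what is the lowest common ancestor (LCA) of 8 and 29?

Tree insertion order: [36, 47, 8, 29, 46]
Tree (level-order array): [36, 8, 47, None, 29, 46]
In a BST, the LCA of p=8, q=29 is the first node v on the
root-to-leaf path with p <= v <= q (go left if both < v, right if both > v).
Walk from root:
  at 36: both 8 and 29 < 36, go left
  at 8: 8 <= 8 <= 29, this is the LCA
LCA = 8


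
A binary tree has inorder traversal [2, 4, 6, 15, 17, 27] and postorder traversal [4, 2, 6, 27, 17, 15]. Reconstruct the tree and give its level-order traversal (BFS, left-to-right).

Inorder:   [2, 4, 6, 15, 17, 27]
Postorder: [4, 2, 6, 27, 17, 15]
Algorithm: postorder visits root last, so walk postorder right-to-left;
each value is the root of the current inorder slice — split it at that
value, recurse on the right subtree first, then the left.
Recursive splits:
  root=15; inorder splits into left=[2, 4, 6], right=[17, 27]
  root=17; inorder splits into left=[], right=[27]
  root=27; inorder splits into left=[], right=[]
  root=6; inorder splits into left=[2, 4], right=[]
  root=2; inorder splits into left=[], right=[4]
  root=4; inorder splits into left=[], right=[]
Reconstructed level-order: [15, 6, 17, 2, 27, 4]


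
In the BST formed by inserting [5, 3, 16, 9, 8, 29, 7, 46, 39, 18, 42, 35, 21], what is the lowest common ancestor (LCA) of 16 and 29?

Tree insertion order: [5, 3, 16, 9, 8, 29, 7, 46, 39, 18, 42, 35, 21]
Tree (level-order array): [5, 3, 16, None, None, 9, 29, 8, None, 18, 46, 7, None, None, 21, 39, None, None, None, None, None, 35, 42]
In a BST, the LCA of p=16, q=29 is the first node v on the
root-to-leaf path with p <= v <= q (go left if both < v, right if both > v).
Walk from root:
  at 5: both 16 and 29 > 5, go right
  at 16: 16 <= 16 <= 29, this is the LCA
LCA = 16


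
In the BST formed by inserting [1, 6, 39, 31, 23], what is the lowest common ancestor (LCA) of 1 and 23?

Tree insertion order: [1, 6, 39, 31, 23]
Tree (level-order array): [1, None, 6, None, 39, 31, None, 23]
In a BST, the LCA of p=1, q=23 is the first node v on the
root-to-leaf path with p <= v <= q (go left if both < v, right if both > v).
Walk from root:
  at 1: 1 <= 1 <= 23, this is the LCA
LCA = 1


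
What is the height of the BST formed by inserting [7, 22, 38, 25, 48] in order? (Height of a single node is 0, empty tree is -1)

Insertion order: [7, 22, 38, 25, 48]
Tree (level-order array): [7, None, 22, None, 38, 25, 48]
Compute height bottom-up (empty subtree = -1):
  height(25) = 1 + max(-1, -1) = 0
  height(48) = 1 + max(-1, -1) = 0
  height(38) = 1 + max(0, 0) = 1
  height(22) = 1 + max(-1, 1) = 2
  height(7) = 1 + max(-1, 2) = 3
Height = 3


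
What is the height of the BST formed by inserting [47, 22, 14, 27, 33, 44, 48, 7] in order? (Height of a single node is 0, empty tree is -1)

Insertion order: [47, 22, 14, 27, 33, 44, 48, 7]
Tree (level-order array): [47, 22, 48, 14, 27, None, None, 7, None, None, 33, None, None, None, 44]
Compute height bottom-up (empty subtree = -1):
  height(7) = 1 + max(-1, -1) = 0
  height(14) = 1 + max(0, -1) = 1
  height(44) = 1 + max(-1, -1) = 0
  height(33) = 1 + max(-1, 0) = 1
  height(27) = 1 + max(-1, 1) = 2
  height(22) = 1 + max(1, 2) = 3
  height(48) = 1 + max(-1, -1) = 0
  height(47) = 1 + max(3, 0) = 4
Height = 4


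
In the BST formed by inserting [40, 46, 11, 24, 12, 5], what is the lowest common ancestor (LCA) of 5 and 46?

Tree insertion order: [40, 46, 11, 24, 12, 5]
Tree (level-order array): [40, 11, 46, 5, 24, None, None, None, None, 12]
In a BST, the LCA of p=5, q=46 is the first node v on the
root-to-leaf path with p <= v <= q (go left if both < v, right if both > v).
Walk from root:
  at 40: 5 <= 40 <= 46, this is the LCA
LCA = 40


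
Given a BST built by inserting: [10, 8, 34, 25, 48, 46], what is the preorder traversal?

Tree insertion order: [10, 8, 34, 25, 48, 46]
Tree (level-order array): [10, 8, 34, None, None, 25, 48, None, None, 46]
Preorder traversal: [10, 8, 34, 25, 48, 46]


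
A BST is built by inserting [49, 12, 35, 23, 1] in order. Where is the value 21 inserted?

Starting tree (level order): [49, 12, None, 1, 35, None, None, 23]
Insertion path: 49 -> 12 -> 35 -> 23
Result: insert 21 as left child of 23
Final tree (level order): [49, 12, None, 1, 35, None, None, 23, None, 21]


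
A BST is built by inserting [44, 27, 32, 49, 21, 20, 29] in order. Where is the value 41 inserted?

Starting tree (level order): [44, 27, 49, 21, 32, None, None, 20, None, 29]
Insertion path: 44 -> 27 -> 32
Result: insert 41 as right child of 32
Final tree (level order): [44, 27, 49, 21, 32, None, None, 20, None, 29, 41]


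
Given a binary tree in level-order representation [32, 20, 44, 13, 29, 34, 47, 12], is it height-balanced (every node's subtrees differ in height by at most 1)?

Tree (level-order array): [32, 20, 44, 13, 29, 34, 47, 12]
Definition: a tree is height-balanced if, at every node, |h(left) - h(right)| <= 1 (empty subtree has height -1).
Bottom-up per-node check:
  node 12: h_left=-1, h_right=-1, diff=0 [OK], height=0
  node 13: h_left=0, h_right=-1, diff=1 [OK], height=1
  node 29: h_left=-1, h_right=-1, diff=0 [OK], height=0
  node 20: h_left=1, h_right=0, diff=1 [OK], height=2
  node 34: h_left=-1, h_right=-1, diff=0 [OK], height=0
  node 47: h_left=-1, h_right=-1, diff=0 [OK], height=0
  node 44: h_left=0, h_right=0, diff=0 [OK], height=1
  node 32: h_left=2, h_right=1, diff=1 [OK], height=3
All nodes satisfy the balance condition.
Result: Balanced


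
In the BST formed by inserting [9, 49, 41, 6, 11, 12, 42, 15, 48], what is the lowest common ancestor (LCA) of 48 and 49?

Tree insertion order: [9, 49, 41, 6, 11, 12, 42, 15, 48]
Tree (level-order array): [9, 6, 49, None, None, 41, None, 11, 42, None, 12, None, 48, None, 15]
In a BST, the LCA of p=48, q=49 is the first node v on the
root-to-leaf path with p <= v <= q (go left if both < v, right if both > v).
Walk from root:
  at 9: both 48 and 49 > 9, go right
  at 49: 48 <= 49 <= 49, this is the LCA
LCA = 49


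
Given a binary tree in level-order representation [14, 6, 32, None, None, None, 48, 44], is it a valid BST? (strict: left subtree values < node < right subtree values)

Level-order array: [14, 6, 32, None, None, None, 48, 44]
Validate using subtree bounds (lo, hi): at each node, require lo < value < hi,
then recurse left with hi=value and right with lo=value.
Preorder trace (stopping at first violation):
  at node 14 with bounds (-inf, +inf): OK
  at node 6 with bounds (-inf, 14): OK
  at node 32 with bounds (14, +inf): OK
  at node 48 with bounds (32, +inf): OK
  at node 44 with bounds (32, 48): OK
No violation found at any node.
Result: Valid BST


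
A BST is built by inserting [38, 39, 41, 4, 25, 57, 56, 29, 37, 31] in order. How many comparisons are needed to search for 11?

Search path for 11: 38 -> 4 -> 25
Found: False
Comparisons: 3


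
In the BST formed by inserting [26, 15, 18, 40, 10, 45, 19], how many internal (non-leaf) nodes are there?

Tree built from: [26, 15, 18, 40, 10, 45, 19]
Tree (level-order array): [26, 15, 40, 10, 18, None, 45, None, None, None, 19]
Rule: An internal node has at least one child.
Per-node child counts:
  node 26: 2 child(ren)
  node 15: 2 child(ren)
  node 10: 0 child(ren)
  node 18: 1 child(ren)
  node 19: 0 child(ren)
  node 40: 1 child(ren)
  node 45: 0 child(ren)
Matching nodes: [26, 15, 18, 40]
Count of internal (non-leaf) nodes: 4


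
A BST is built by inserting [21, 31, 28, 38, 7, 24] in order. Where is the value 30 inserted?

Starting tree (level order): [21, 7, 31, None, None, 28, 38, 24]
Insertion path: 21 -> 31 -> 28
Result: insert 30 as right child of 28
Final tree (level order): [21, 7, 31, None, None, 28, 38, 24, 30]


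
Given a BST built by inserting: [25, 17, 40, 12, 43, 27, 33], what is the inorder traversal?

Tree insertion order: [25, 17, 40, 12, 43, 27, 33]
Tree (level-order array): [25, 17, 40, 12, None, 27, 43, None, None, None, 33]
Inorder traversal: [12, 17, 25, 27, 33, 40, 43]


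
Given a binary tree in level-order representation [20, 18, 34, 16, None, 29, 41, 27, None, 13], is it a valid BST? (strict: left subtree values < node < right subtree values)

Level-order array: [20, 18, 34, 16, None, 29, 41, 27, None, 13]
Validate using subtree bounds (lo, hi): at each node, require lo < value < hi,
then recurse left with hi=value and right with lo=value.
Preorder trace (stopping at first violation):
  at node 20 with bounds (-inf, +inf): OK
  at node 18 with bounds (-inf, 20): OK
  at node 16 with bounds (-inf, 18): OK
  at node 27 with bounds (-inf, 16): VIOLATION
Node 27 violates its bound: not (-inf < 27 < 16).
Result: Not a valid BST


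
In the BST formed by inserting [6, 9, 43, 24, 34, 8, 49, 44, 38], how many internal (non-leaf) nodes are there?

Tree built from: [6, 9, 43, 24, 34, 8, 49, 44, 38]
Tree (level-order array): [6, None, 9, 8, 43, None, None, 24, 49, None, 34, 44, None, None, 38]
Rule: An internal node has at least one child.
Per-node child counts:
  node 6: 1 child(ren)
  node 9: 2 child(ren)
  node 8: 0 child(ren)
  node 43: 2 child(ren)
  node 24: 1 child(ren)
  node 34: 1 child(ren)
  node 38: 0 child(ren)
  node 49: 1 child(ren)
  node 44: 0 child(ren)
Matching nodes: [6, 9, 43, 24, 34, 49]
Count of internal (non-leaf) nodes: 6


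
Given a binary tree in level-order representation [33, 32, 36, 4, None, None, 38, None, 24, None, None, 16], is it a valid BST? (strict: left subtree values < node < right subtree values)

Level-order array: [33, 32, 36, 4, None, None, 38, None, 24, None, None, 16]
Validate using subtree bounds (lo, hi): at each node, require lo < value < hi,
then recurse left with hi=value and right with lo=value.
Preorder trace (stopping at first violation):
  at node 33 with bounds (-inf, +inf): OK
  at node 32 with bounds (-inf, 33): OK
  at node 4 with bounds (-inf, 32): OK
  at node 24 with bounds (4, 32): OK
  at node 16 with bounds (4, 24): OK
  at node 36 with bounds (33, +inf): OK
  at node 38 with bounds (36, +inf): OK
No violation found at any node.
Result: Valid BST


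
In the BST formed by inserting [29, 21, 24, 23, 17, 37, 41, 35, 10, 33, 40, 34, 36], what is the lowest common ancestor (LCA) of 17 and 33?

Tree insertion order: [29, 21, 24, 23, 17, 37, 41, 35, 10, 33, 40, 34, 36]
Tree (level-order array): [29, 21, 37, 17, 24, 35, 41, 10, None, 23, None, 33, 36, 40, None, None, None, None, None, None, 34]
In a BST, the LCA of p=17, q=33 is the first node v on the
root-to-leaf path with p <= v <= q (go left if both < v, right if both > v).
Walk from root:
  at 29: 17 <= 29 <= 33, this is the LCA
LCA = 29


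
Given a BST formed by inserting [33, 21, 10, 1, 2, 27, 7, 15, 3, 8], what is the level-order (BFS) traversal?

Tree insertion order: [33, 21, 10, 1, 2, 27, 7, 15, 3, 8]
Tree (level-order array): [33, 21, None, 10, 27, 1, 15, None, None, None, 2, None, None, None, 7, 3, 8]
BFS from the root, enqueuing left then right child of each popped node:
  queue [33] -> pop 33, enqueue [21], visited so far: [33]
  queue [21] -> pop 21, enqueue [10, 27], visited so far: [33, 21]
  queue [10, 27] -> pop 10, enqueue [1, 15], visited so far: [33, 21, 10]
  queue [27, 1, 15] -> pop 27, enqueue [none], visited so far: [33, 21, 10, 27]
  queue [1, 15] -> pop 1, enqueue [2], visited so far: [33, 21, 10, 27, 1]
  queue [15, 2] -> pop 15, enqueue [none], visited so far: [33, 21, 10, 27, 1, 15]
  queue [2] -> pop 2, enqueue [7], visited so far: [33, 21, 10, 27, 1, 15, 2]
  queue [7] -> pop 7, enqueue [3, 8], visited so far: [33, 21, 10, 27, 1, 15, 2, 7]
  queue [3, 8] -> pop 3, enqueue [none], visited so far: [33, 21, 10, 27, 1, 15, 2, 7, 3]
  queue [8] -> pop 8, enqueue [none], visited so far: [33, 21, 10, 27, 1, 15, 2, 7, 3, 8]
Result: [33, 21, 10, 27, 1, 15, 2, 7, 3, 8]


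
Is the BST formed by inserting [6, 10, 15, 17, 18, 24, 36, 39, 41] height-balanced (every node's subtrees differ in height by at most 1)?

Tree (level-order array): [6, None, 10, None, 15, None, 17, None, 18, None, 24, None, 36, None, 39, None, 41]
Definition: a tree is height-balanced if, at every node, |h(left) - h(right)| <= 1 (empty subtree has height -1).
Bottom-up per-node check:
  node 41: h_left=-1, h_right=-1, diff=0 [OK], height=0
  node 39: h_left=-1, h_right=0, diff=1 [OK], height=1
  node 36: h_left=-1, h_right=1, diff=2 [FAIL (|-1-1|=2 > 1)], height=2
  node 24: h_left=-1, h_right=2, diff=3 [FAIL (|-1-2|=3 > 1)], height=3
  node 18: h_left=-1, h_right=3, diff=4 [FAIL (|-1-3|=4 > 1)], height=4
  node 17: h_left=-1, h_right=4, diff=5 [FAIL (|-1-4|=5 > 1)], height=5
  node 15: h_left=-1, h_right=5, diff=6 [FAIL (|-1-5|=6 > 1)], height=6
  node 10: h_left=-1, h_right=6, diff=7 [FAIL (|-1-6|=7 > 1)], height=7
  node 6: h_left=-1, h_right=7, diff=8 [FAIL (|-1-7|=8 > 1)], height=8
Node 36 violates the condition: |-1 - 1| = 2 > 1.
Result: Not balanced


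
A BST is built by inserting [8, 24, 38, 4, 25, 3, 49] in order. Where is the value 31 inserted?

Starting tree (level order): [8, 4, 24, 3, None, None, 38, None, None, 25, 49]
Insertion path: 8 -> 24 -> 38 -> 25
Result: insert 31 as right child of 25
Final tree (level order): [8, 4, 24, 3, None, None, 38, None, None, 25, 49, None, 31]


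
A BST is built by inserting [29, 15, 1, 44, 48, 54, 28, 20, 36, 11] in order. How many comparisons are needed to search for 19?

Search path for 19: 29 -> 15 -> 28 -> 20
Found: False
Comparisons: 4


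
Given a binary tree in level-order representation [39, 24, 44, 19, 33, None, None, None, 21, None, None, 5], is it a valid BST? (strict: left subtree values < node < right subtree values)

Level-order array: [39, 24, 44, 19, 33, None, None, None, 21, None, None, 5]
Validate using subtree bounds (lo, hi): at each node, require lo < value < hi,
then recurse left with hi=value and right with lo=value.
Preorder trace (stopping at first violation):
  at node 39 with bounds (-inf, +inf): OK
  at node 24 with bounds (-inf, 39): OK
  at node 19 with bounds (-inf, 24): OK
  at node 21 with bounds (19, 24): OK
  at node 5 with bounds (19, 21): VIOLATION
Node 5 violates its bound: not (19 < 5 < 21).
Result: Not a valid BST


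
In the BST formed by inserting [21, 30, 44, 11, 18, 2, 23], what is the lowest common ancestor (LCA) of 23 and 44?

Tree insertion order: [21, 30, 44, 11, 18, 2, 23]
Tree (level-order array): [21, 11, 30, 2, 18, 23, 44]
In a BST, the LCA of p=23, q=44 is the first node v on the
root-to-leaf path with p <= v <= q (go left if both < v, right if both > v).
Walk from root:
  at 21: both 23 and 44 > 21, go right
  at 30: 23 <= 30 <= 44, this is the LCA
LCA = 30
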